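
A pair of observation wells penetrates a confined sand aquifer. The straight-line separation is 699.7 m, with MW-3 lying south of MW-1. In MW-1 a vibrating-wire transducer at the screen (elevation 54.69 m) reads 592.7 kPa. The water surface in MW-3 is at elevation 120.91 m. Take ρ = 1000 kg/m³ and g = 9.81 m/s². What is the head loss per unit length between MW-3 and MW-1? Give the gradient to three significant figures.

i ≈ 0.00829 m/m

Pressure head at MW-1: ψ = P/(ρg) = 592.7×1000 / (1000 × 9.81) = 60.42 m.
Total head at MW-1: h = z + ψ = 54.69 + 60.42 = 115.11 m.
Total head at MW-3: h = 120.91 m (water level in the piezometer is the total head).
Head difference: h(MW-1) − h(MW-3) = 115.11 − 120.91 = -5.80 m.
Hydraulic gradient: i = |Δh| / L = 5.80 / 699.7 = 0.00829.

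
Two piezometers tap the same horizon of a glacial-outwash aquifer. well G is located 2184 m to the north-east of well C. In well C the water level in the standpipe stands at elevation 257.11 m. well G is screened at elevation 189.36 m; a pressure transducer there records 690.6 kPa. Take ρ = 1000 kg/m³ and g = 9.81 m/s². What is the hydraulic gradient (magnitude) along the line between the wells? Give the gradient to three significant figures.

i ≈ 0.00121

Total head at well C: h = 257.11 m (water level in the piezometer is the total head).
Pressure head at well G: ψ = P/(ρg) = 690.6×1000 / (1000 × 9.81) = 70.40 m.
Total head at well G: h = z + ψ = 189.36 + 70.40 = 259.76 m.
Head difference: h(well C) − h(well G) = 257.11 − 259.76 = -2.65 m.
Hydraulic gradient: i = |Δh| / L = 2.65 / 2184 = 0.00121.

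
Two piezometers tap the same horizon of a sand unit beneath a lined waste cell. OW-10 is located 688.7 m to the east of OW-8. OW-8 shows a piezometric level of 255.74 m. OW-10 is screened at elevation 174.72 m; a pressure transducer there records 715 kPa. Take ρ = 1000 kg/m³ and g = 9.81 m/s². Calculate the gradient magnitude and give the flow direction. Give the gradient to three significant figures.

i ≈ 0.0118; groundwater flows toward the east

Total head at OW-8: h = 255.74 m (water level in the piezometer is the total head).
Pressure head at OW-10: ψ = P/(ρg) = 715×1000 / (1000 × 9.81) = 72.88 m.
Total head at OW-10: h = z + ψ = 174.72 + 72.88 = 247.60 m.
Head difference: h(OW-8) − h(OW-10) = 255.74 − 247.60 = 8.14 m.
Hydraulic gradient: i = |Δh| / L = 8.14 / 688.7 = 0.0118.
Flow is from higher to lower head: from OW-8 toward OW-10, i.e. toward the east.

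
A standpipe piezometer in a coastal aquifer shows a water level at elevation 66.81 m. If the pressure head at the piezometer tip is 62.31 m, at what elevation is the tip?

z = h − ψ = 66.81 − 62.31 = 4.50 m.

z ≈ 4.50 m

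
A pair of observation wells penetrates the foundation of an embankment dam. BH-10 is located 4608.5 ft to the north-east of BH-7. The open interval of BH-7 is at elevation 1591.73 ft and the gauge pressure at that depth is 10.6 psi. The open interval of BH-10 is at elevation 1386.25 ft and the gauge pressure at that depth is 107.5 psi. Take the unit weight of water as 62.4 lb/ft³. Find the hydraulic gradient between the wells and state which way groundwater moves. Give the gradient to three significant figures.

Pressure head at BH-7: ψ = 144·P/γ = 144 × 10.6 / 62.4 = 24.46 ft.
Total head at BH-7: h = z + ψ = 1591.73 + 24.46 = 1616.19 ft.
Pressure head at BH-10: ψ = 144·P/γ = 144 × 107.5 / 62.4 = 248.08 ft.
Total head at BH-10: h = z + ψ = 1386.25 + 248.08 = 1634.33 ft.
Head difference: h(BH-7) − h(BH-10) = 1616.19 − 1634.33 = -18.14 ft.
Hydraulic gradient: i = |Δh| / L = 18.14 / 4608.5 = 0.00394.
Flow is from higher to lower head: from BH-10 toward BH-7, i.e. toward the south-west.

i ≈ 0.00394; groundwater flows toward the south-west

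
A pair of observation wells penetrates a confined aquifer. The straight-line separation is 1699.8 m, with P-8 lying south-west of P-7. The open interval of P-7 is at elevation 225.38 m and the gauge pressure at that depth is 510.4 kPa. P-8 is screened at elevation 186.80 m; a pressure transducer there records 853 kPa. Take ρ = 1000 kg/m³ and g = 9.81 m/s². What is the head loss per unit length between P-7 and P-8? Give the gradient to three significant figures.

Pressure head at P-7: ψ = P/(ρg) = 510.4×1000 / (1000 × 9.81) = 52.03 m.
Total head at P-7: h = z + ψ = 225.38 + 52.03 = 277.41 m.
Pressure head at P-8: ψ = P/(ρg) = 853×1000 / (1000 × 9.81) = 86.95 m.
Total head at P-8: h = z + ψ = 186.80 + 86.95 = 273.75 m.
Head difference: h(P-7) − h(P-8) = 277.41 − 273.75 = 3.66 m.
Hydraulic gradient: i = |Δh| / L = 3.66 / 1699.8 = 0.00215.

i ≈ 0.00215 m/m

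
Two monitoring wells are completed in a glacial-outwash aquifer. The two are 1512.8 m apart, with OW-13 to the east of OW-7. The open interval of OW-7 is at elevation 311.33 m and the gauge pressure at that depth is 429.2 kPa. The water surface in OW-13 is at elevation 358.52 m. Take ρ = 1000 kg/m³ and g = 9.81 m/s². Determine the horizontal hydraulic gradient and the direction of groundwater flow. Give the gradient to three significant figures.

i ≈ 0.00227; groundwater flows toward the west

Pressure head at OW-7: ψ = P/(ρg) = 429.2×1000 / (1000 × 9.81) = 43.75 m.
Total head at OW-7: h = z + ψ = 311.33 + 43.75 = 355.08 m.
Total head at OW-13: h = 358.52 m (water level in the piezometer is the total head).
Head difference: h(OW-7) − h(OW-13) = 355.08 − 358.52 = -3.44 m.
Hydraulic gradient: i = |Δh| / L = 3.44 / 1512.8 = 0.00227.
Flow is from higher to lower head: from OW-13 toward OW-7, i.e. toward the west.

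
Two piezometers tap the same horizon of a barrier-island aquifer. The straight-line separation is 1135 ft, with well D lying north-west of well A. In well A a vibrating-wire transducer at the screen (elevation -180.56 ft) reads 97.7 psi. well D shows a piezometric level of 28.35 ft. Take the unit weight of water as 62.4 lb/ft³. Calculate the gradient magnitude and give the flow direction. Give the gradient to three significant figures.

i ≈ 0.0146; groundwater flows toward the north-west

Pressure head at well A: ψ = 144·P/γ = 144 × 97.7 / 62.4 = 225.46 ft.
Total head at well A: h = z + ψ = -180.56 + 225.46 = 44.90 ft.
Total head at well D: h = 28.35 ft (water level in the piezometer is the total head).
Head difference: h(well A) − h(well D) = 44.90 − 28.35 = 16.55 ft.
Hydraulic gradient: i = |Δh| / L = 16.55 / 1135 = 0.0146.
Flow is from higher to lower head: from well A toward well D, i.e. toward the north-west.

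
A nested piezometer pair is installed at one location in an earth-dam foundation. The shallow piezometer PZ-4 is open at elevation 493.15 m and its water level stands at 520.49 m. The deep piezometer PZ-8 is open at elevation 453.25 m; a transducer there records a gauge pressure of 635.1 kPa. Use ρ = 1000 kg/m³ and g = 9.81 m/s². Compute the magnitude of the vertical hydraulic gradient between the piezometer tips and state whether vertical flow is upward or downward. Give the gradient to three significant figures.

Total head at PZ-4: h = 520.49 m (water level in the standpipe).
Pressure head at PZ-8: ψ = P/(ρg) = 635.1×1000 / (1000 × 9.81) = 64.74 m.
Total head at PZ-8: h = z + ψ = 453.25 + 64.74 = 517.99 m.
Δh = h(PZ-4) − h(PZ-8) = 520.49 − 517.99 = 2.50 m.
Vertical separation Δz = 493.15 − 453.25 = 39.90 m.
|i_v| = |Δh| / Δz = 2.50 / 39.90 = 0.0627.
Head is higher in the shallow piezometer, so vertical flow is downward (recharge condition).

|i_v| ≈ 0.0627; vertical flow is downward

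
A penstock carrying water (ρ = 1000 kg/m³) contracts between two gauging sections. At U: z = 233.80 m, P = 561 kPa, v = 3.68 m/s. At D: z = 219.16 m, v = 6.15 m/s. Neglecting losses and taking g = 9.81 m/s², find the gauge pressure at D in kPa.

P₂ ≈ 692 kPa

Pressure head at U: ψ₁ = P₁/(ρg) = 561×1000 / (1000 × 9.81) = 57.19 m.
Velocity heads: v₁²/2g = 3.68²/19.62 = 0.690 m; v₂²/2g = 6.15²/19.62 = 1.928 m.
Total head H = z₁ + ψ₁ + v₁²/2g = 233.80 + 57.19 + 0.690 = 291.68 m.
ψ₂ = H − z₂ − v₂²/2g = 291.68 − 219.16 − 1.928 = 70.59 m.
P₂ = ρgψ₂ = 1000 × 9.81 × 70.59 ≈ 692 kPa.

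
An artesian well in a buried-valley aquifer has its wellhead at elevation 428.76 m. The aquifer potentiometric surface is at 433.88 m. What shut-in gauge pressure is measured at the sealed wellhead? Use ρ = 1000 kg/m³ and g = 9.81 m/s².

Head above the cap: Δh = 433.88 − 428.76 = 5.12 m.
P = ρgΔh = 1000 × 9.81 × 5.12 = 50227 Pa ≈ 50.2 kPa.

P ≈ 50.2 kPa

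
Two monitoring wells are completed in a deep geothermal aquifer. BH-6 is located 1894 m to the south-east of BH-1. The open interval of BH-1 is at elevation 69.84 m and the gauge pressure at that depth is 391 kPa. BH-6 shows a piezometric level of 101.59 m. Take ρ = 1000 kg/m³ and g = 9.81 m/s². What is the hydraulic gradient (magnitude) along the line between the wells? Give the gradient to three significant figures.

i ≈ 0.00428

Pressure head at BH-1: ψ = P/(ρg) = 391×1000 / (1000 × 9.81) = 39.86 m.
Total head at BH-1: h = z + ψ = 69.84 + 39.86 = 109.70 m.
Total head at BH-6: h = 101.59 m (water level in the piezometer is the total head).
Head difference: h(BH-1) − h(BH-6) = 109.70 − 101.59 = 8.11 m.
Hydraulic gradient: i = |Δh| / L = 8.11 / 1894 = 0.00428.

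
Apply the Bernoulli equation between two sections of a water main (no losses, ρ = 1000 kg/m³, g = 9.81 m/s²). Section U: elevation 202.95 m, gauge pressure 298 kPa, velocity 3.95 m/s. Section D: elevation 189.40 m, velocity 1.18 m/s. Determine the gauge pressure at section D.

Pressure head at U: ψ₁ = P₁/(ρg) = 298×1000 / (1000 × 9.81) = 30.38 m.
Velocity heads: v₁²/2g = 3.95²/19.62 = 0.795 m; v₂²/2g = 1.18²/19.62 = 0.071 m.
Total head H = z₁ + ψ₁ + v₁²/2g = 202.95 + 30.38 + 0.795 = 234.12 m.
ψ₂ = H − z₂ − v₂²/2g = 234.12 − 189.40 − 0.071 = 44.65 m.
P₂ = ρgψ₂ = 1000 × 9.81 × 44.65 ≈ 438 kPa.

P₂ ≈ 438 kPa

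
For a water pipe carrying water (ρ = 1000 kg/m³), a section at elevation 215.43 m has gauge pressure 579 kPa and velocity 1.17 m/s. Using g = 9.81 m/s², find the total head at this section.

Pressure head ψ = P/(ρg) = 579×1000 / (1000 × 9.81) = 59.02 m.
Velocity head = v²/(2g) = 1.17² / (2 × 9.81) = 0.070 m.
h = z + ψ + v²/(2g) = 215.43 + 59.02 + 0.070 = 274.52 m.

h ≈ 274.52 m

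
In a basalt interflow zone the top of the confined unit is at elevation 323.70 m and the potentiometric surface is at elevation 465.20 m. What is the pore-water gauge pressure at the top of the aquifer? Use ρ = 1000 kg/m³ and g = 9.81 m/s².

Pressure head at the aquifer top: ψ = h − z = 465.20 − 323.70 = 141.50 m.
P = ρgψ = 1000 × 9.81 × 141.50 = 1388115 Pa ≈ 1390 kPa.

P ≈ 1390 kPa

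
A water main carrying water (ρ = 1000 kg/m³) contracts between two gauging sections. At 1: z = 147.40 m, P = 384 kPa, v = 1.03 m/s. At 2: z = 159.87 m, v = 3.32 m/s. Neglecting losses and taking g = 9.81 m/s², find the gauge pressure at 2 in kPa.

Pressure head at 1: ψ₁ = P₁/(ρg) = 384×1000 / (1000 × 9.81) = 39.14 m.
Velocity heads: v₁²/2g = 1.03²/19.62 = 0.054 m; v₂²/2g = 3.32²/19.62 = 0.562 m.
Total head H = z₁ + ψ₁ + v₁²/2g = 147.40 + 39.14 + 0.054 = 186.59 m.
ψ₂ = H − z₂ − v₂²/2g = 186.59 − 159.87 − 0.562 = 26.16 m.
P₂ = ρgψ₂ = 1000 × 9.81 × 26.16 ≈ 257 kPa.

P₂ ≈ 257 kPa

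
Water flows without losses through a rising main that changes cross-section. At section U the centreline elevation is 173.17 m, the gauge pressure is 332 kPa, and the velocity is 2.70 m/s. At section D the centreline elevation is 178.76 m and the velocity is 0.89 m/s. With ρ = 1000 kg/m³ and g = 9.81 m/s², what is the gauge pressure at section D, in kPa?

Pressure head at U: ψ₁ = P₁/(ρg) = 332×1000 / (1000 × 9.81) = 33.84 m.
Velocity heads: v₁²/2g = 2.70²/19.62 = 0.372 m; v₂²/2g = 0.89²/19.62 = 0.040 m.
Total head H = z₁ + ψ₁ + v₁²/2g = 173.17 + 33.84 + 0.372 = 207.38 m.
ψ₂ = H − z₂ − v₂²/2g = 207.38 − 178.76 − 0.040 = 28.58 m.
P₂ = ρgψ₂ = 1000 × 9.81 × 28.58 ≈ 280 kPa.

P₂ ≈ 280 kPa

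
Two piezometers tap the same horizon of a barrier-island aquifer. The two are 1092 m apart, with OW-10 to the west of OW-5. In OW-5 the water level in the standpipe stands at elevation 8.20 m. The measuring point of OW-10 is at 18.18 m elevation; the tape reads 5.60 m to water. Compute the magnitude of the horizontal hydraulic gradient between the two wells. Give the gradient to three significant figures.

Total head at OW-5: h = 8.20 m (water level in the piezometer is the total head).
Total head at OW-10: h = 18.18 − 5.60 = 12.58 m.
Head difference: h(OW-5) − h(OW-10) = 8.20 − 12.58 = -4.38 m.
Hydraulic gradient: i = |Δh| / L = 4.38 / 1092 = 0.00401.

i ≈ 0.00401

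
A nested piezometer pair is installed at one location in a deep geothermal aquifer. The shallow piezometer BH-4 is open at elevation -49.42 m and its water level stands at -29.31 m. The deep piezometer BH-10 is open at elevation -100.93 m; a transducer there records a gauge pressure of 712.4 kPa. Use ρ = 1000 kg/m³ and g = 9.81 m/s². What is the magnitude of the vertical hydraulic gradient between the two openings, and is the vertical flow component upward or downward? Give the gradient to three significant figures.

|i_v| ≈ 0.0194; vertical flow is upward

Total head at BH-4: h = -29.31 m (water level in the standpipe).
Pressure head at BH-10: ψ = P/(ρg) = 712.4×1000 / (1000 × 9.81) = 72.62 m.
Total head at BH-10: h = z + ψ = -100.93 + 72.62 = -28.31 m.
Δh = h(BH-4) − h(BH-10) = -29.31 − (-28.31) = -1.00 m.
Vertical separation Δz = -49.42 − (-100.93) = 51.51 m.
|i_v| = |Δh| / Δz = 1.00 / 51.51 = 0.0194.
Head is higher in the deep piezometer, so vertical flow is upward (discharge condition).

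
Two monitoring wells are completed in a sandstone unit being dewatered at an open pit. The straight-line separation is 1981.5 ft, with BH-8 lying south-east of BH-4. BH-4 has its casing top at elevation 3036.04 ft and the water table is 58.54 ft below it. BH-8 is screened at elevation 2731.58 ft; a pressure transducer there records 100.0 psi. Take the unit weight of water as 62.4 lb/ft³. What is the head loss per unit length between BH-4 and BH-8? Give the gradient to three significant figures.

i ≈ 0.00765 ft/ft

Total head at BH-4: h = 3036.04 − 58.54 = 2977.50 ft.
Pressure head at BH-8: ψ = 144·P/γ = 144 × 100.0 / 62.4 = 230.77 ft.
Total head at BH-8: h = z + ψ = 2731.58 + 230.77 = 2962.35 ft.
Head difference: h(BH-4) − h(BH-8) = 2977.50 − 2962.35 = 15.15 ft.
Hydraulic gradient: i = |Δh| / L = 15.15 / 1981.5 = 0.00765.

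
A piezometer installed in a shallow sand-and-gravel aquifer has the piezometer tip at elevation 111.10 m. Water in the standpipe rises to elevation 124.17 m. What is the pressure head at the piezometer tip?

Total head h = 124.17 m (the water-surface elevation in the piezometer).
Pressure head ψ = h − z = 124.17 − 111.10 = 13.07 m.

ψ ≈ 13.07 m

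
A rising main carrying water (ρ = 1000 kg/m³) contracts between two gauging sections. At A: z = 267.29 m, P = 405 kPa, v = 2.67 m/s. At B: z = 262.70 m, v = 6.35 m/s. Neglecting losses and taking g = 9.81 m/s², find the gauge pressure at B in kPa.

Pressure head at A: ψ₁ = P₁/(ρg) = 405×1000 / (1000 × 9.81) = 41.28 m.
Velocity heads: v₁²/2g = 2.67²/19.62 = 0.363 m; v₂²/2g = 6.35²/19.62 = 2.055 m.
Total head H = z₁ + ψ₁ + v₁²/2g = 267.29 + 41.28 + 0.363 = 308.93 m.
ψ₂ = H − z₂ − v₂²/2g = 308.93 − 262.70 − 2.055 = 44.18 m.
P₂ = ρgψ₂ = 1000 × 9.81 × 44.18 ≈ 433 kPa.

P₂ ≈ 433 kPa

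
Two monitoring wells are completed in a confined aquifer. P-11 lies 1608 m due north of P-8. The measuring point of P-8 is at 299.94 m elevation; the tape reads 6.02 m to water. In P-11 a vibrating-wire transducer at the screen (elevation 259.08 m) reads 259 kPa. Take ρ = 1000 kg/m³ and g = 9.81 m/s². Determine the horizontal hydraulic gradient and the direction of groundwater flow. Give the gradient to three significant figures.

Total head at P-8: h = 299.94 − 6.02 = 293.92 m.
Pressure head at P-11: ψ = P/(ρg) = 259×1000 / (1000 × 9.81) = 26.40 m.
Total head at P-11: h = z + ψ = 259.08 + 26.40 = 285.48 m.
Head difference: h(P-8) − h(P-11) = 293.92 − 285.48 = 8.44 m.
Hydraulic gradient: i = |Δh| / L = 8.44 / 1608 = 0.00525.
Flow is from higher to lower head: from P-8 toward P-11, i.e. toward the north.

i ≈ 0.00525; groundwater flows toward the north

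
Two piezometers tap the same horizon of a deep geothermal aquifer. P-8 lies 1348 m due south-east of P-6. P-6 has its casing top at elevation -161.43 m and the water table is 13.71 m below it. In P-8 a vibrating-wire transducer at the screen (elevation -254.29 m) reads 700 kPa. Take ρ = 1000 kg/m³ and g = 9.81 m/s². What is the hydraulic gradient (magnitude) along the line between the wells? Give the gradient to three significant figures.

Total head at P-6: h = -161.43 − 13.71 = -175.14 m.
Pressure head at P-8: ψ = P/(ρg) = 700×1000 / (1000 × 9.81) = 71.36 m.
Total head at P-8: h = z + ψ = -254.29 + 71.36 = -182.93 m.
Head difference: h(P-6) − h(P-8) = -175.14 − (-182.93) = 7.79 m.
Hydraulic gradient: i = |Δh| / L = 7.79 / 1348 = 0.00578.

i ≈ 0.00578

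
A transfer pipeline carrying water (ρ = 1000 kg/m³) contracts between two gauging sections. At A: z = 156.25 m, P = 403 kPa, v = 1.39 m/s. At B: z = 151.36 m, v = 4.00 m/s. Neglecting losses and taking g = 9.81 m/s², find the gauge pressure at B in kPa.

P₂ ≈ 444 kPa

Pressure head at A: ψ₁ = P₁/(ρg) = 403×1000 / (1000 × 9.81) = 41.08 m.
Velocity heads: v₁²/2g = 1.39²/19.62 = 0.098 m; v₂²/2g = 4.00²/19.62 = 0.815 m.
Total head H = z₁ + ψ₁ + v₁²/2g = 156.25 + 41.08 + 0.098 = 197.43 m.
ψ₂ = H − z₂ − v₂²/2g = 197.43 − 151.36 − 0.815 = 45.25 m.
P₂ = ρgψ₂ = 1000 × 9.81 × 45.25 ≈ 444 kPa.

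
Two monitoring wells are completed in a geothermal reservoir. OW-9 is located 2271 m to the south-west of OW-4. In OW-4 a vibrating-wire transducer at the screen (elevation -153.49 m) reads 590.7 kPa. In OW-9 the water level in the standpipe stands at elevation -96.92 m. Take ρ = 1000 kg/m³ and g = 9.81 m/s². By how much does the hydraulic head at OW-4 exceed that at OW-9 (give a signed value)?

Pressure head at OW-4: ψ = P/(ρg) = 590.7×1000 / (1000 × 9.81) = 60.21 m.
Total head at OW-4: h = z + ψ = -153.49 + 60.21 = -93.28 m.
Total head at OW-9: h = -96.92 m (water level in the piezometer is the total head).
Head difference: h(OW-4) − h(OW-9) = -93.28 − (-96.92) = 3.64 m.

Δh ≈ 3.64 m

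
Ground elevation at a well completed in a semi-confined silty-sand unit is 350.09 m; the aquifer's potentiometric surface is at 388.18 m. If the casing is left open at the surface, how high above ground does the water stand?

≈ 38.09 m above ground

Water rises to the potentiometric surface, so the rise above ground = 388.18 − 350.09 = 38.09 m.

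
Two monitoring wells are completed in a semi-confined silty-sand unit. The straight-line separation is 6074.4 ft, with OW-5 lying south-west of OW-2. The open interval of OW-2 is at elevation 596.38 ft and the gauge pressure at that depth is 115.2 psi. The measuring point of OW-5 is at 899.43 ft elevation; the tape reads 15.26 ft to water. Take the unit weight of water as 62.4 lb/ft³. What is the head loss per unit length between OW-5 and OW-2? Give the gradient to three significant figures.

i ≈ 0.00361 ft/ft

Pressure head at OW-2: ψ = 144·P/γ = 144 × 115.2 / 62.4 = 265.85 ft.
Total head at OW-2: h = z + ψ = 596.38 + 265.85 = 862.23 ft.
Total head at OW-5: h = 899.43 − 15.26 = 884.17 ft.
Head difference: h(OW-2) − h(OW-5) = 862.23 − 884.17 = -21.94 ft.
Hydraulic gradient: i = |Δh| / L = 21.94 / 6074.4 = 0.00361.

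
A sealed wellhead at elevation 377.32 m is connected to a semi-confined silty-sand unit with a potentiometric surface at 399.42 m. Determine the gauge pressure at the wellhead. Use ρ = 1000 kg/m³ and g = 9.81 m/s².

P ≈ 217 kPa

Head above the cap: Δh = 399.42 − 377.32 = 22.10 m.
P = ρgΔh = 1000 × 9.81 × 22.10 = 216801 Pa ≈ 217 kPa.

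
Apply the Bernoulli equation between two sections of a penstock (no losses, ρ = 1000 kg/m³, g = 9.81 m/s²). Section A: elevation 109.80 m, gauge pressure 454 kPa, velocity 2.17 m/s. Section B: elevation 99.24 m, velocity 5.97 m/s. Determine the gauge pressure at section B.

Pressure head at A: ψ₁ = P₁/(ρg) = 454×1000 / (1000 × 9.81) = 46.28 m.
Velocity heads: v₁²/2g = 2.17²/19.62 = 0.240 m; v₂²/2g = 5.97²/19.62 = 1.817 m.
Total head H = z₁ + ψ₁ + v₁²/2g = 109.80 + 46.28 + 0.240 = 156.32 m.
ψ₂ = H − z₂ − v₂²/2g = 156.32 − 99.24 − 1.817 = 55.26 m.
P₂ = ρgψ₂ = 1000 × 9.81 × 55.26 ≈ 542 kPa.

P₂ ≈ 542 kPa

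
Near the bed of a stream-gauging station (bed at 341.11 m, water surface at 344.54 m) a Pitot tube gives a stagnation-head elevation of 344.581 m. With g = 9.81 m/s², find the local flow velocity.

Near the bed, under hydrostatic conditions, the piezometric head (z + ψ) equals the free-surface elevation, 344.54 m.
Velocity head = total − piezometric = 344.581 − 344.54 = 0.041 m.
v = √(2g·h_v) = √(2 × 9.81 × 0.041) = 0.897 m/s.

v ≈ 0.897 m/s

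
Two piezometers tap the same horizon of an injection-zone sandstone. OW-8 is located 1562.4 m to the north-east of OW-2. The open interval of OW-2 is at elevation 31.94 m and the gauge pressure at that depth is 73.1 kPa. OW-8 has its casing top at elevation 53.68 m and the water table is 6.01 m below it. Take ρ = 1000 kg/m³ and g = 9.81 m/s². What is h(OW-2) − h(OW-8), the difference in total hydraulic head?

Pressure head at OW-2: ψ = P/(ρg) = 73.1×1000 / (1000 × 9.81) = 7.45 m.
Total head at OW-2: h = z + ψ = 31.94 + 7.45 = 39.39 m.
Total head at OW-8: h = 53.68 − 6.01 = 47.67 m.
Head difference: h(OW-2) − h(OW-8) = 39.39 − 47.67 = -8.28 m.

Δh ≈ -8.28 m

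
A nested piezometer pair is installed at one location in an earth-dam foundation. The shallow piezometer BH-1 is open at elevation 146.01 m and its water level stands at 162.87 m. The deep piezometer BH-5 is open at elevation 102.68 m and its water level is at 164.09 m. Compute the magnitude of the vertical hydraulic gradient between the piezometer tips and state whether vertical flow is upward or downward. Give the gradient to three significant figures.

|i_v| ≈ 0.0282; vertical flow is upward

Total head at BH-1: h = 162.87 m (water level in the standpipe).
Total head at BH-5: h = 164.09 m.
Δh = h(BH-1) − h(BH-5) = 162.87 − 164.09 = -1.22 m.
Vertical separation Δz = 146.01 − 102.68 = 43.33 m.
|i_v| = |Δh| / Δz = 1.22 / 43.33 = 0.0282.
Head is higher in the deep piezometer, so vertical flow is upward (discharge condition).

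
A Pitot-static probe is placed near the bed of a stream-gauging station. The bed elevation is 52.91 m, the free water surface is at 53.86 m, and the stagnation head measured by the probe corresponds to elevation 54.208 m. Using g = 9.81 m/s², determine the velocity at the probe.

v ≈ 2.61 m/s

Near the bed, under hydrostatic conditions, the piezometric head (z + ψ) equals the free-surface elevation, 53.86 m.
Velocity head = total − piezometric = 54.208 − 53.86 = 0.348 m.
v = √(2g·h_v) = √(2 × 9.81 × 0.348) = 2.61 m/s.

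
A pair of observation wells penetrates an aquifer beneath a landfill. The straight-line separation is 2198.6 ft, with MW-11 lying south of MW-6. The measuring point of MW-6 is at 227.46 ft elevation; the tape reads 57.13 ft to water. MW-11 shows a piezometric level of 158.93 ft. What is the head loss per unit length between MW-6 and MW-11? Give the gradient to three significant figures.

Total head at MW-6: h = 227.46 − 57.13 = 170.33 ft.
Total head at MW-11: h = 158.93 ft (water level in the piezometer is the total head).
Head difference: h(MW-6) − h(MW-11) = 170.33 − 158.93 = 11.40 ft.
Hydraulic gradient: i = |Δh| / L = 11.40 / 2198.6 = 0.00519.

i ≈ 0.00519 ft/ft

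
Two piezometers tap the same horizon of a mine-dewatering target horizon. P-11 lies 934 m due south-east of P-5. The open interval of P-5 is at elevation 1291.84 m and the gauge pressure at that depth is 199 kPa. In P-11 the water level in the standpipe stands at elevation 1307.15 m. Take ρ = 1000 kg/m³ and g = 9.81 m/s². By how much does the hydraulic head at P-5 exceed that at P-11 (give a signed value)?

Pressure head at P-5: ψ = P/(ρg) = 199×1000 / (1000 × 9.81) = 20.29 m.
Total head at P-5: h = z + ψ = 1291.84 + 20.29 = 1312.13 m.
Total head at P-11: h = 1307.15 m (water level in the piezometer is the total head).
Head difference: h(P-5) − h(P-11) = 1312.13 − 1307.15 = 4.98 m.

Δh ≈ 4.98 m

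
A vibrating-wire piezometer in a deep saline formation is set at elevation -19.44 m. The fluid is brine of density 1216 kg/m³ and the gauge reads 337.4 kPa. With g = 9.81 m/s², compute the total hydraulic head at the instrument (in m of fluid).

ψ = P/(ρg) = 337.4×1000 / (1216 × 9.81) = 28.28 m.
h = z + ψ = -19.44 + 28.28 = 8.84 m.

h ≈ 8.84 m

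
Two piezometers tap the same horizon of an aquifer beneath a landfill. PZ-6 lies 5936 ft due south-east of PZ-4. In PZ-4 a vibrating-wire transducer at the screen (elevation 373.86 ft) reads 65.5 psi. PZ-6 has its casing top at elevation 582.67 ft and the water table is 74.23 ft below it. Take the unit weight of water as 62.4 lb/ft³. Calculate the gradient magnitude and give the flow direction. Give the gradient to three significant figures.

Pressure head at PZ-4: ψ = 144·P/γ = 144 × 65.5 / 62.4 = 151.15 ft.
Total head at PZ-4: h = z + ψ = 373.86 + 151.15 = 525.01 ft.
Total head at PZ-6: h = 582.67 − 74.23 = 508.44 ft.
Head difference: h(PZ-4) − h(PZ-6) = 525.01 − 508.44 = 16.57 ft.
Hydraulic gradient: i = |Δh| / L = 16.57 / 5936 = 0.00279.
Flow is from higher to lower head: from PZ-4 toward PZ-6, i.e. toward the south-east.

i ≈ 0.00279; groundwater flows toward the south-east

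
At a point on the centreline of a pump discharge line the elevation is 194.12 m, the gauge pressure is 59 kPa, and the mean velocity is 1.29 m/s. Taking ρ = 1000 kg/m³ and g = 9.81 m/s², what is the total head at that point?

h ≈ 200.22 m

Pressure head ψ = P/(ρg) = 59×1000 / (1000 × 9.81) = 6.01 m.
Velocity head = v²/(2g) = 1.29² / (2 × 9.81) = 0.085 m.
h = z + ψ + v²/(2g) = 194.12 + 6.01 + 0.085 = 200.22 m.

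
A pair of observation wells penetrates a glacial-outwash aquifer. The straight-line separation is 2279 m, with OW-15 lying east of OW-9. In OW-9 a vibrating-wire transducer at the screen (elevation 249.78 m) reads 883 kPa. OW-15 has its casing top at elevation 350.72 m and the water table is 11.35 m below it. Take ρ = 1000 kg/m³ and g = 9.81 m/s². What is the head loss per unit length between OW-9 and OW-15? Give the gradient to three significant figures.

Pressure head at OW-9: ψ = P/(ρg) = 883×1000 / (1000 × 9.81) = 90.01 m.
Total head at OW-9: h = z + ψ = 249.78 + 90.01 = 339.79 m.
Total head at OW-15: h = 350.72 − 11.35 = 339.37 m.
Head difference: h(OW-9) − h(OW-15) = 339.79 − 339.37 = 0.42 m.
Hydraulic gradient: i = |Δh| / L = 0.42 / 2279 = 0.000184.

i ≈ 0.000184 m/m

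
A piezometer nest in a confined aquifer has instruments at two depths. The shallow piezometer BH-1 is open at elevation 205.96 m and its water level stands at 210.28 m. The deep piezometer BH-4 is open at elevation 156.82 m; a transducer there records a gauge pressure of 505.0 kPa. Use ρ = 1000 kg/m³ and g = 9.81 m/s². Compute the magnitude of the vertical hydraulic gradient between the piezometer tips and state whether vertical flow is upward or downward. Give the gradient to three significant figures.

|i_v| ≈ 0.0403; vertical flow is downward

Total head at BH-1: h = 210.28 m (water level in the standpipe).
Pressure head at BH-4: ψ = P/(ρg) = 505.0×1000 / (1000 × 9.81) = 51.48 m.
Total head at BH-4: h = z + ψ = 156.82 + 51.48 = 208.30 m.
Δh = h(BH-1) − h(BH-4) = 210.28 − 208.30 = 1.98 m.
Vertical separation Δz = 205.96 − 156.82 = 49.14 m.
|i_v| = |Δh| / Δz = 1.98 / 49.14 = 0.0403.
Head is higher in the shallow piezometer, so vertical flow is downward (recharge condition).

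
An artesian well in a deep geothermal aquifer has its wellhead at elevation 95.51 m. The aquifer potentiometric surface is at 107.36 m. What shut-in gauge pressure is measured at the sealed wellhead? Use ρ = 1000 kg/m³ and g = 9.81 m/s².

P ≈ 116 kPa

Head above the cap: Δh = 107.36 − 95.51 = 11.85 m.
P = ρgΔh = 1000 × 9.81 × 11.85 = 116248 Pa ≈ 116 kPa.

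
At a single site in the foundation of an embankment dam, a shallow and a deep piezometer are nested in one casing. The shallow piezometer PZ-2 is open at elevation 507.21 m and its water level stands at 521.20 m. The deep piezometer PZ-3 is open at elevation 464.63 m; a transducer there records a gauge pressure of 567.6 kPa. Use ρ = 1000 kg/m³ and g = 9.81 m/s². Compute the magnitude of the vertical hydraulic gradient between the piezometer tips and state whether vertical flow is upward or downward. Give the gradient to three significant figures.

|i_v| ≈ 0.0303; vertical flow is upward

Total head at PZ-2: h = 521.20 m (water level in the standpipe).
Pressure head at PZ-3: ψ = P/(ρg) = 567.6×1000 / (1000 × 9.81) = 57.86 m.
Total head at PZ-3: h = z + ψ = 464.63 + 57.86 = 522.49 m.
Δh = h(PZ-2) − h(PZ-3) = 521.20 − 522.49 = -1.29 m.
Vertical separation Δz = 507.21 − 464.63 = 42.58 m.
|i_v| = |Δh| / Δz = 1.29 / 42.58 = 0.0303.
Head is higher in the deep piezometer, so vertical flow is upward (discharge condition).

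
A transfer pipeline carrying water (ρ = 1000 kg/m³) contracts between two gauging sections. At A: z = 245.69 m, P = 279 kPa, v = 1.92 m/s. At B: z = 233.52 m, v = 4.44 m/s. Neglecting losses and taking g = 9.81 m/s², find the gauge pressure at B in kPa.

P₂ ≈ 390 kPa

Pressure head at A: ψ₁ = P₁/(ρg) = 279×1000 / (1000 × 9.81) = 28.44 m.
Velocity heads: v₁²/2g = 1.92²/19.62 = 0.188 m; v₂²/2g = 4.44²/19.62 = 1.005 m.
Total head H = z₁ + ψ₁ + v₁²/2g = 245.69 + 28.44 + 0.188 = 274.32 m.
ψ₂ = H − z₂ − v₂²/2g = 274.32 − 233.52 − 1.005 = 39.79 m.
P₂ = ρgψ₂ = 1000 × 9.81 × 39.79 ≈ 390 kPa.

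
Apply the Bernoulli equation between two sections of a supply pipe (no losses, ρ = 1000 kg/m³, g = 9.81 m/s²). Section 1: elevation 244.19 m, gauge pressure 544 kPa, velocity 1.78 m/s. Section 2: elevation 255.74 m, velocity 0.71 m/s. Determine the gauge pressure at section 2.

P₂ ≈ 432 kPa

Pressure head at 1: ψ₁ = P₁/(ρg) = 544×1000 / (1000 × 9.81) = 55.45 m.
Velocity heads: v₁²/2g = 1.78²/19.62 = 0.161 m; v₂²/2g = 0.71²/19.62 = 0.026 m.
Total head H = z₁ + ψ₁ + v₁²/2g = 244.19 + 55.45 + 0.161 = 299.80 m.
ψ₂ = H − z₂ − v₂²/2g = 299.80 − 255.74 − 0.026 = 44.03 m.
P₂ = ρgψ₂ = 1000 × 9.81 × 44.03 ≈ 432 kPa.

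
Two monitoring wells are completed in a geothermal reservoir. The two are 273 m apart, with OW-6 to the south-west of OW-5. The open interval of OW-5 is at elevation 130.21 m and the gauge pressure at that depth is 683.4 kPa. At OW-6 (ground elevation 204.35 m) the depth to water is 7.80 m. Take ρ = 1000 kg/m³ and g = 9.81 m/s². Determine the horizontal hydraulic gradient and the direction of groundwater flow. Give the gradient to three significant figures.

Pressure head at OW-5: ψ = P/(ρg) = 683.4×1000 / (1000 × 9.81) = 69.66 m.
Total head at OW-5: h = z + ψ = 130.21 + 69.66 = 199.87 m.
Total head at OW-6: h = 204.35 − 7.80 = 196.55 m.
Head difference: h(OW-5) − h(OW-6) = 199.87 − 196.55 = 3.32 m.
Hydraulic gradient: i = |Δh| / L = 3.32 / 273 = 0.0122.
Flow is from higher to lower head: from OW-5 toward OW-6, i.e. toward the south-west.

i ≈ 0.0122; groundwater flows toward the south-west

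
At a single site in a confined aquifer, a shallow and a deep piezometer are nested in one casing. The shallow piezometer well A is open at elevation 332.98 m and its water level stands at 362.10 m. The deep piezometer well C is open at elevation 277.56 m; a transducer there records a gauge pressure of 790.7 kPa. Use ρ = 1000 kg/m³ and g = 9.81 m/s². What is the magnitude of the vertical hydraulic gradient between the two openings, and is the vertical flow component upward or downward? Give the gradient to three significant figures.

|i_v| ≈ 0.0711; vertical flow is downward

Total head at well A: h = 362.10 m (water level in the standpipe).
Pressure head at well C: ψ = P/(ρg) = 790.7×1000 / (1000 × 9.81) = 80.60 m.
Total head at well C: h = z + ψ = 277.56 + 80.60 = 358.16 m.
Δh = h(well A) − h(well C) = 362.10 − 358.16 = 3.94 m.
Vertical separation Δz = 332.98 − 277.56 = 55.42 m.
|i_v| = |Δh| / Δz = 3.94 / 55.42 = 0.0711.
Head is higher in the shallow piezometer, so vertical flow is downward (recharge condition).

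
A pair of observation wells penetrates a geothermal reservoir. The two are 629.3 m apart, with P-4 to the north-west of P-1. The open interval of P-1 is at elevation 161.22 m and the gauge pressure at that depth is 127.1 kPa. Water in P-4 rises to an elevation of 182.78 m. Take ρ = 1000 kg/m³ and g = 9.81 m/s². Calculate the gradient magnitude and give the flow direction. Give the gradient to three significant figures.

Pressure head at P-1: ψ = P/(ρg) = 127.1×1000 / (1000 × 9.81) = 12.96 m.
Total head at P-1: h = z + ψ = 161.22 + 12.96 = 174.18 m.
Total head at P-4: h = 182.78 m (water level in the piezometer is the total head).
Head difference: h(P-1) − h(P-4) = 174.18 − 182.78 = -8.60 m.
Hydraulic gradient: i = |Δh| / L = 8.60 / 629.3 = 0.0137.
Flow is from higher to lower head: from P-4 toward P-1, i.e. toward the south-east.

i ≈ 0.0137; groundwater flows toward the south-east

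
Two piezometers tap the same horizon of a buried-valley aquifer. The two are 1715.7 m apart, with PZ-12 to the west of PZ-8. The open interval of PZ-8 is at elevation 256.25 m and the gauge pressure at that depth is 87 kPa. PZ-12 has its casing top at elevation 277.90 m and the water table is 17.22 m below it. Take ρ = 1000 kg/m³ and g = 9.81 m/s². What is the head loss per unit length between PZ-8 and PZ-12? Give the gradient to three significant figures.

i ≈ 0.00259 m/m

Pressure head at PZ-8: ψ = P/(ρg) = 87×1000 / (1000 × 9.81) = 8.87 m.
Total head at PZ-8: h = z + ψ = 256.25 + 8.87 = 265.12 m.
Total head at PZ-12: h = 277.90 − 17.22 = 260.68 m.
Head difference: h(PZ-8) − h(PZ-12) = 265.12 − 260.68 = 4.44 m.
Hydraulic gradient: i = |Δh| / L = 4.44 / 1715.7 = 0.00259.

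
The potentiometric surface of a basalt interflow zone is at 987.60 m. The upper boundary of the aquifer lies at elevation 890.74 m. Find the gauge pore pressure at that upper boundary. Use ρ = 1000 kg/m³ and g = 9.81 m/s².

Pressure head at the aquifer top: ψ = h − z = 987.60 − 890.74 = 96.86 m.
P = ρgψ = 1000 × 9.81 × 96.86 = 950197 Pa ≈ 950 kPa.

P ≈ 950 kPa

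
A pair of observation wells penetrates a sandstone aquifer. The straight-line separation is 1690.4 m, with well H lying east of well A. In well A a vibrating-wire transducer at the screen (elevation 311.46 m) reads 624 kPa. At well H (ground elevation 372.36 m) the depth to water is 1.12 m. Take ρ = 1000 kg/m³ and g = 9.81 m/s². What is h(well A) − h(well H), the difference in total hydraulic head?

Pressure head at well A: ψ = P/(ρg) = 624×1000 / (1000 × 9.81) = 63.61 m.
Total head at well A: h = z + ψ = 311.46 + 63.61 = 375.07 m.
Total head at well H: h = 372.36 − 1.12 = 371.24 m.
Head difference: h(well A) − h(well H) = 375.07 − 371.24 = 3.83 m.

Δh ≈ 3.83 m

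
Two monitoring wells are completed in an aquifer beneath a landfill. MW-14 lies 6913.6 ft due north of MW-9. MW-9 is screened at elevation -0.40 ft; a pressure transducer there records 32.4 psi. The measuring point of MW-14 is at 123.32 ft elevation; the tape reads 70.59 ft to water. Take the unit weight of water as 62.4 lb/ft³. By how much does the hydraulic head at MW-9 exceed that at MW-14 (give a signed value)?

Pressure head at MW-9: ψ = 144·P/γ = 144 × 32.4 / 62.4 = 74.77 ft.
Total head at MW-9: h = z + ψ = -0.40 + 74.77 = 74.37 ft.
Total head at MW-14: h = 123.32 − 70.59 = 52.73 ft.
Head difference: h(MW-9) − h(MW-14) = 74.37 − 52.73 = 21.64 ft.

Δh ≈ 21.64 ft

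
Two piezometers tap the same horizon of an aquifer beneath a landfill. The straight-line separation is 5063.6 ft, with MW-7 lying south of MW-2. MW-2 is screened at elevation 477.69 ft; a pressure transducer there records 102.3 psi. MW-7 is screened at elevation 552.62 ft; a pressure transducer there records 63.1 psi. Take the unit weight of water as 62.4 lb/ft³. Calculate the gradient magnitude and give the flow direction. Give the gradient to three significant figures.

i ≈ 0.00307; groundwater flows toward the south

Pressure head at MW-2: ψ = 144·P/γ = 144 × 102.3 / 62.4 = 236.08 ft.
Total head at MW-2: h = z + ψ = 477.69 + 236.08 = 713.77 ft.
Pressure head at MW-7: ψ = 144·P/γ = 144 × 63.1 / 62.4 = 145.62 ft.
Total head at MW-7: h = z + ψ = 552.62 + 145.62 = 698.24 ft.
Head difference: h(MW-2) − h(MW-7) = 713.77 − 698.24 = 15.53 ft.
Hydraulic gradient: i = |Δh| / L = 15.53 / 5063.6 = 0.00307.
Flow is from higher to lower head: from MW-2 toward MW-7, i.e. toward the south.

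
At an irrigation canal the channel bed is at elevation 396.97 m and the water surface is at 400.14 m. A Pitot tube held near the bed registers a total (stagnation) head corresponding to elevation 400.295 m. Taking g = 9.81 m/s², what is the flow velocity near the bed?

v ≈ 1.74 m/s

Near the bed, under hydrostatic conditions, the piezometric head (z + ψ) equals the free-surface elevation, 400.14 m.
Velocity head = total − piezometric = 400.295 − 400.14 = 0.155 m.
v = √(2g·h_v) = √(2 × 9.81 × 0.155) = 1.74 m/s.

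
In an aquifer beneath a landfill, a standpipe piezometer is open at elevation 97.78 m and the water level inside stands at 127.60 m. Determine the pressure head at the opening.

ψ ≈ 29.82 m

Total head h = 127.60 m (the water-surface elevation in the piezometer).
Pressure head ψ = h − z = 127.60 − 97.78 = 29.82 m.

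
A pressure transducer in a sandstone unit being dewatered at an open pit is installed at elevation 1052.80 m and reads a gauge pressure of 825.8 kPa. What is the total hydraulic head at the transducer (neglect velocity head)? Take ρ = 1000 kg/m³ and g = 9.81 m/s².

ψ = P/(ρg) = 825.8×1000 / (1000 × 9.81) = 84.18 m.
h = z + ψ = 1052.80 + 84.18 = 1136.98 m.

h ≈ 1136.98 m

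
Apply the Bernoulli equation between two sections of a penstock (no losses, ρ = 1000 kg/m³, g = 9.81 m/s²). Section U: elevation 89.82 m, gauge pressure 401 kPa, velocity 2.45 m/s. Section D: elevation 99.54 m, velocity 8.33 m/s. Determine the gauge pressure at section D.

P₂ ≈ 274 kPa

Pressure head at U: ψ₁ = P₁/(ρg) = 401×1000 / (1000 × 9.81) = 40.88 m.
Velocity heads: v₁²/2g = 2.45²/19.62 = 0.306 m; v₂²/2g = 8.33²/19.62 = 3.537 m.
Total head H = z₁ + ψ₁ + v₁²/2g = 89.82 + 40.88 + 0.306 = 131.01 m.
ψ₂ = H − z₂ − v₂²/2g = 131.01 − 99.54 − 3.537 = 27.93 m.
P₂ = ρgψ₂ = 1000 × 9.81 × 27.93 ≈ 274 kPa.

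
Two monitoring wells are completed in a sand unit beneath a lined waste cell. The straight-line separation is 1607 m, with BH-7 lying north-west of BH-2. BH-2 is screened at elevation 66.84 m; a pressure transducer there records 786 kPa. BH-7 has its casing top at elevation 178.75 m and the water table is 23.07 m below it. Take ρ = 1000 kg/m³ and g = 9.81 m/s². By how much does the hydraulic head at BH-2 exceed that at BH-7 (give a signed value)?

Pressure head at BH-2: ψ = P/(ρg) = 786×1000 / (1000 × 9.81) = 80.12 m.
Total head at BH-2: h = z + ψ = 66.84 + 80.12 = 146.96 m.
Total head at BH-7: h = 178.75 − 23.07 = 155.68 m.
Head difference: h(BH-2) − h(BH-7) = 146.96 − 155.68 = -8.72 m.

Δh ≈ -8.72 m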